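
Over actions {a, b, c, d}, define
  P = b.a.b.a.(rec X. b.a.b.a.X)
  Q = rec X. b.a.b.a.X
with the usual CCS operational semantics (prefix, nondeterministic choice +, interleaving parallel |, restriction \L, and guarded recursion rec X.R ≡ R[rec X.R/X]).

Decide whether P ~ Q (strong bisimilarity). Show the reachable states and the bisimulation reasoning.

LTS(P): 5 reachable states
  p0 = b.a.b.a.(rec X. b.a.b.a.X) has moves —b→ p1
  p1 = a.b.a.(rec X. b.a.b.a.X) has moves —a→ p2
  p2 = b.a.(rec X. b.a.b.a.X) has moves —b→ p3
  p3 = a.(rec X. b.a.b.a.X) has moves —a→ p4
  p4 = rec X. b.a.b.a.X has moves —b→ p1
LTS(Q): 4 reachable states
  q0 = rec X. b.a.b.a.X has moves —b→ q1
  q1 = a.b.a.(rec X. b.a.b.a.X) has moves —a→ q2
  q2 = b.a.(rec X. b.a.b.a.X) has moves —b→ q3
  q3 = a.(rec X. b.a.b.a.X) has moves —a→ q0
Partition-refinement fixed point:
  B0 = {p0, p2, p4, q0, q2}
  B1 = {p1, p3, q1, q3}
p0 ∈ B0, q0 ∈ B0 → same block

P ~ Q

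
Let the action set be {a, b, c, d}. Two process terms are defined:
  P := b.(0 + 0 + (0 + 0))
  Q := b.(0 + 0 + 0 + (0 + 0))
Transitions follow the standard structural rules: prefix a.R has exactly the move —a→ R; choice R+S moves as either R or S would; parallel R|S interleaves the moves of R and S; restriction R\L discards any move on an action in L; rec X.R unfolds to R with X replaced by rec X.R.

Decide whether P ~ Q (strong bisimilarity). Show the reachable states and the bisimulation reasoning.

P ~ Q

LTS(P): 2 reachable states
  m0 = b.(0 + 0 + (0 + 0)) → =b=> m1
  m1 = 0 + 0 + (0 + 0) → deadlocked
LTS(Q): 2 reachable states
  n0 = b.(0 + 0 + 0 + (0 + 0)) → =b=> n1
  n1 = 0 + 0 + 0 + (0 + 0) → deadlocked
Bisimilarity quotient blocks:
  B0 = {m0, n0}
  B1 = {m1, n1}
m0 ∈ B0, n0 ∈ B0 → same block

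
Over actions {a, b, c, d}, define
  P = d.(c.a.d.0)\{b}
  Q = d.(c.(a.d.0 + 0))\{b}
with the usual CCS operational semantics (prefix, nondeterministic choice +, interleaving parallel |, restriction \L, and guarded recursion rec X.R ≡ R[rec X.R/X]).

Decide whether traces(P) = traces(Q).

trace-equivalent

Reachable graph of P (5 states):
  m0 = d.(c.a.d.0)\{b} | ··d··> m1
  m1 = (c.a.d.0)\{b} | ··c··> m2
  m2 = (a.d.0)\{b} | ··a··> m3
  m3 = (d.0)\{b} | ··d··> m4
  m4 = 0\{b} | stopped
Reachable graph of Q (5 states):
  n0 = d.(c.(a.d.0 + 0))\{b} | ··d··> n1
  n1 = (c.(a.d.0 + 0))\{b} | ··c··> n2
  n2 = (a.d.0 + 0)\{b} | ··a··> n3
  n3 = (d.0)\{b} | ··d··> n4
  n4 = 0\{b} | stopped
Coarsest stable partition (strong bisimilarity classes):
  B0 = {m0, n0}
  B1 = {m1, n1}
  B2 = {m2, n2}
  B3 = {m3, n3}
  B4 = {m4, n4}
m0 ∈ B0, n0 ∈ B0 → same block
Bisimilar ⇒ trace-equivalent.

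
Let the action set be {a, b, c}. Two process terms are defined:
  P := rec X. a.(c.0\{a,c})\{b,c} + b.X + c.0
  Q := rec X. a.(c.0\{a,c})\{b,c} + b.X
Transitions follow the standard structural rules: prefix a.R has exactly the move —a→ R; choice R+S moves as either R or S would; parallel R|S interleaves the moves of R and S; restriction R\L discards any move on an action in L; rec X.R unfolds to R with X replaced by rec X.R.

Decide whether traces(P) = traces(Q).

Reachable graph of P (3 states):
  u0 = rec X. a.(c.0\{a,c})\{b,c} + b.X + c.0 → ··a··> u1, ··b··> u0, ··c··> u2
  u1 = (c.0\{a,c})\{b,c} → deadlocked
  u2 = 0 → deadlocked
Reachable graph of Q (2 states):
  v0 = rec X. a.(c.0\{a,c})\{b,c} + b.X → ··a··> v1, ··b··> v0
  v1 = (c.0\{a,c})\{b,c} → deadlocked
Trace ⟨c⟩ through P, begin at {u0}:
  after c @ step 1: {u2}
  — P admits the full trace.
Trace ⟨c⟩ through Q, begin at {v0}:
  after c @ step 1: ∅ (Q stuck)

traces(P) ≠ traces(Q) — witness ⟨c⟩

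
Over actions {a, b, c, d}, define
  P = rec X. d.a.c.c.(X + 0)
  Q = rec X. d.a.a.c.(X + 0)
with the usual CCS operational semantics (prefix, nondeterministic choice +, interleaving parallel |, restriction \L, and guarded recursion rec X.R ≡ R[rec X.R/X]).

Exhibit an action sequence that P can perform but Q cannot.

dac

P's transition system — 5 states:
  s0 = rec X. d.a.c.c.(X + 0) has moves —d→ s1
  s1 = a.c.c.((rec X. d.a.c.c.(X + 0)) + 0) has moves —a→ s2
  s2 = c.c.((rec X. d.a.c.c.(X + 0)) + 0) has moves —c→ s3
  s3 = c.((rec X. d.a.c.c.(X + 0)) + 0) has moves —c→ s4
  s4 = (rec X. d.a.c.c.(X + 0)) + 0 has moves —d→ s1
Q's transition system — 5 states:
  t0 = rec X. d.a.a.c.(X + 0) has moves —d→ t1
  t1 = a.a.c.((rec X. d.a.a.c.(X + 0)) + 0) has moves —a→ t2
  t2 = a.c.((rec X. d.a.a.c.(X + 0)) + 0) has moves —a→ t3
  t3 = c.((rec X. d.a.a.c.(X + 0)) + 0) has moves —c→ t4
  t4 = (rec X. d.a.a.c.(X + 0)) + 0 has moves —d→ t1
Run σ = ⟨dac⟩ on P: start {s0}
  [1] d ⇒ {s1}
  [2] a ⇒ {s2}
  [3] c ⇒ {s3}
  — P admits the full trace.
Run σ = ⟨dac⟩ on Q: start {t0}
  [1] d ⇒ {t1}
  [2] a ⇒ {t2}
  [3] c ⇒ no successor for Q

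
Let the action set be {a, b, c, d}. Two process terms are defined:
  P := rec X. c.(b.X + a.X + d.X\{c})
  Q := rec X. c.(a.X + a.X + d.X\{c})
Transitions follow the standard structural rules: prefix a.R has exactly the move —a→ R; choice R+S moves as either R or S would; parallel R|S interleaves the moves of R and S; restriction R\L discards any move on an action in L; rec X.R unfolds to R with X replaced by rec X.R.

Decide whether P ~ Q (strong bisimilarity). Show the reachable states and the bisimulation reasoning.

Reachable graph of P (3 states):
  m0 = rec X. c.(b.X + a.X + d.X\{c}) | ··c··> m1
  m1 = b.(rec X. c.(b.X + a.X + d.X\{c})) + a.(rec X. c.(b.X + a.X + d.X\{c})) + d.(rec X. c.(b.X + a.X + d.X\{c}))\{c} | ··a··> m0, ··b··> m0, ··d··> m2
  m2 = (rec X. c.(b.X + a.X + d.X\{c}))\{c} | ·
Reachable graph of Q (3 states):
  n0 = rec X. c.(a.X + a.X + d.X\{c}) | ··c··> n1
  n1 = a.(rec X. c.(a.X + a.X + d.X\{c})) + a.(rec X. c.(a.X + a.X + d.X\{c})) + d.(rec X. c.(a.X + a.X + d.X\{c}))\{c} | ··a··> n0, ··d··> n2
  n2 = (rec X. c.(a.X + a.X + d.X\{c}))\{c} | ·
Coarsest stable partition (strong bisimilarity classes):
  B0 = {m0}
  B1 = {m1}
  B2 = {m2, n2}
  B3 = {n0}
  B4 = {n1}
m0 ∈ B0, n0 ∈ B3 → different blocks

NO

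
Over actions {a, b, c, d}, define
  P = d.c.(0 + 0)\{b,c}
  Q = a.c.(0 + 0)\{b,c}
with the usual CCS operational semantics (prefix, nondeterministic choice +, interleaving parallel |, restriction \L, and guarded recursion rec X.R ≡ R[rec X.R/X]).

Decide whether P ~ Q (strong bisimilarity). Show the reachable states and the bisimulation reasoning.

not bisimilar

Reachable graph of P (3 states):
  m0 = d.c.(0 + 0)\{b,c} ⊢ —d→ m1
  m1 = c.(0 + 0)\{b,c} ⊢ —c→ m2
  m2 = (0 + 0)\{b,c} ⊢ (no moves)
Reachable graph of Q (3 states):
  n0 = a.c.(0 + 0)\{b,c} ⊢ —a→ n1
  n1 = c.(0 + 0)\{b,c} ⊢ —c→ n2
  n2 = (0 + 0)\{b,c} ⊢ (no moves)
Partition-refinement fixed point:
  B0 = {m0}
  B1 = {m1, n1}
  B2 = {m2, n2}
  B3 = {n0}
m0 ∈ B0, n0 ∈ B3 → different blocks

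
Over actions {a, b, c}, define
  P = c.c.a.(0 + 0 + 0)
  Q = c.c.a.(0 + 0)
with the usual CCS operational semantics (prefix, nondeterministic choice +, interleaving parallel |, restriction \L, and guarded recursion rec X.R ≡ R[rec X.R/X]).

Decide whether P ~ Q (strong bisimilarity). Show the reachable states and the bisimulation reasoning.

Reachable graph of P (4 states):
  s0 = c.c.a.(0 + 0 + 0) → -c-> s1
  s1 = c.a.(0 + 0 + 0) → -c-> s2
  s2 = a.(0 + 0 + 0) → -a-> s3
  s3 = 0 + 0 + 0 → ∅
Reachable graph of Q (4 states):
  t0 = c.c.a.(0 + 0) → -c-> t1
  t1 = c.a.(0 + 0) → -c-> t2
  t2 = a.(0 + 0) → -a-> t3
  t3 = 0 + 0 → ∅
Partition-refinement fixed point:
  B0 = {s0, t0}
  B1 = {s1, t1}
  B2 = {s2, t2}
  B3 = {s3, t3}
s0 ∈ B0, t0 ∈ B0 → same block

YES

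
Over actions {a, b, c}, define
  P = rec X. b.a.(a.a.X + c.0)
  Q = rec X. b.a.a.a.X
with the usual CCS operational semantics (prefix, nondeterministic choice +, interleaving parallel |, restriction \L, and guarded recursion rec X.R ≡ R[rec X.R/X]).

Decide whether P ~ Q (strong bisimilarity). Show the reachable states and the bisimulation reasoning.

Reachable graph of P (5 states):
  p0 = rec X. b.a.(a.a.X + c.0) has moves --b--▸ p1
  p1 = a.(a.a.(rec X. b.a.(a.a.X + c.0)) + c.0) has moves --a--▸ p2
  p2 = a.a.(rec X. b.a.(a.a.X + c.0)) + c.0 has moves --a--▸ p3, --c--▸ p4
  p3 = a.(rec X. b.a.(a.a.X + c.0)) has moves --a--▸ p0
  p4 = 0 has moves ·
Reachable graph of Q (4 states):
  q0 = rec X. b.a.a.a.X has moves --b--▸ q1
  q1 = a.a.a.(rec X. b.a.a.a.X) has moves --a--▸ q2
  q2 = a.a.(rec X. b.a.a.a.X) has moves --a--▸ q3
  q3 = a.(rec X. b.a.a.a.X) has moves --a--▸ q0
Coarsest stable partition (strong bisimilarity classes):
  B0 = {p0}
  B1 = {p1}
  B2 = {p2}
  B3 = {p3}
  B4 = {p4}
  B5 = {q0}
  B6 = {q1}
  B7 = {q2}
  B8 = {q3}
p0 ∈ B0, q0 ∈ B5 → different blocks

not bisimilar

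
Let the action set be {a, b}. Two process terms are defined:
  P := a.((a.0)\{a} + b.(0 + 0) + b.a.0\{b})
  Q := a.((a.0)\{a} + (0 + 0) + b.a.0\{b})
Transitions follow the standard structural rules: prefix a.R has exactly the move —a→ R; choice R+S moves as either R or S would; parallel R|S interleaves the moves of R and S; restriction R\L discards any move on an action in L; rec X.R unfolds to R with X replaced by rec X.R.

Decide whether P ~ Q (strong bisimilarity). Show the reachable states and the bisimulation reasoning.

not bisimilar

LTS(P): 5 reachable states
  p0 = a.((a.0)\{a} + b.(0 + 0) + b.a.0\{b}) ⊢ -a-> p1
  p1 = (a.0)\{a} + b.(0 + 0) + b.a.0\{b} ⊢ -b-> p2, -b-> p3
  p2 = 0 + 0 ⊢ deadlocked
  p3 = a.0\{b} ⊢ -a-> p4
  p4 = 0\{b} ⊢ deadlocked
LTS(Q): 4 reachable states
  q0 = a.((a.0)\{a} + (0 + 0) + b.a.0\{b}) ⊢ -a-> q1
  q1 = (a.0)\{a} + (0 + 0) + b.a.0\{b} ⊢ -b-> q2
  q2 = a.0\{b} ⊢ -a-> q3
  q3 = 0\{b} ⊢ deadlocked
Partition-refinement fixed point:
  B0 = {p0}
  B1 = {p1}
  B2 = {p3, q2}
  B3 = {p2, p4, q3}
  B4 = {q0}
  B5 = {q1}
p0 ∈ B0, q0 ∈ B4 → different blocks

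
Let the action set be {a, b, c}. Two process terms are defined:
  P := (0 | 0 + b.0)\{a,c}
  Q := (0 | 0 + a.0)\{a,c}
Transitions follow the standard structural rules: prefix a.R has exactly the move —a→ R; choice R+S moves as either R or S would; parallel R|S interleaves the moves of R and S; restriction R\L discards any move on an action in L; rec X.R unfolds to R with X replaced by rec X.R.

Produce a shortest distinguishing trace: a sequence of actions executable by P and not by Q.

b

P's transition system — 2 states:
  p0 = (0 | 0 + b.0)\{a,c} ⊢ -b-> p1
  p1 = 0\{a,c} ⊢ deadlocked
Q's transition system — 1 states:
  q0 = (0 | 0 + a.0)\{a,c} ⊢ deadlocked
Executing b from P (initial set {p0}):
  step 1 (b): {p1}
  P completes σ.
Executing b from Q (initial set {q0}):
  step 1 (b): ∅ (Q stuck)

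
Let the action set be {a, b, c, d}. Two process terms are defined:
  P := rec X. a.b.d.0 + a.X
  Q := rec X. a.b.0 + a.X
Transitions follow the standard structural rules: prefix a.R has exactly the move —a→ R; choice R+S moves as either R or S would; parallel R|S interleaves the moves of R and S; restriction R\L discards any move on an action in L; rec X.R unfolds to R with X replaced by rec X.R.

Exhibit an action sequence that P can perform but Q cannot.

P's transition system — 4 states:
  s0 = rec X. a.b.d.0 + a.X → --a--▸ s0, --a--▸ s1
  s1 = b.d.0 → --b--▸ s2
  s2 = d.0 → --d--▸ s3
  s3 = 0 → ·
Q's transition system — 3 states:
  t0 = rec X. a.b.0 + a.X → --a--▸ t0, --a--▸ t1
  t1 = b.0 → --b--▸ t2
  t2 = 0 → ·
Executing abd from P (initial set {s0}):
  after a @ step 1: {s0, s1}
  after b @ step 2: {s2}
  after d @ step 3: {s3}
  ✓ P
Executing abd from Q (initial set {t0}):
  after a @ step 1: {t0, t1}
  after b @ step 2: {t2}
  after d @ step 3: ∅ (Q stuck)

abd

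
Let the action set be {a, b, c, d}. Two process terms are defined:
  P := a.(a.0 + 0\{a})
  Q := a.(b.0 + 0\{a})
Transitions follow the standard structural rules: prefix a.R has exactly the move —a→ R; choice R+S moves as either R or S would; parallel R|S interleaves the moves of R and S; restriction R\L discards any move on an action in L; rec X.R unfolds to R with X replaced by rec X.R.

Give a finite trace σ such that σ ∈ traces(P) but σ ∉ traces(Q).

P's transition system — 3 states:
  u0 = a.(a.0 + 0\{a}) :: -a-> u1
  u1 = a.0 + 0\{a} :: -a-> u2
  u2 = 0 :: stopped
Q's transition system — 3 states:
  v0 = a.(b.0 + 0\{a}) :: -a-> v1
  v1 = b.0 + 0\{a} :: -b-> v2
  v2 = 0 :: stopped
Executing aa from P (initial set {u0}):
  [1] a ⇒ {u1}
  [2] a ⇒ {u2}
  P completes σ.
Executing aa from Q (initial set {v0}):
  [1] a ⇒ {v1}
  [2] a ⇒ ∅  — Q cannot continue

aa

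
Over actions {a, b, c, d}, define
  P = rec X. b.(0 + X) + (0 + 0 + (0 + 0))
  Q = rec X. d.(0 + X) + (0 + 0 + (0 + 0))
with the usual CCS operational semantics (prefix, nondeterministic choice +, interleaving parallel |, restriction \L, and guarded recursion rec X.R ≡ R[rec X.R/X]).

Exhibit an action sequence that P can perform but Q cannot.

P's transition system — 2 states:
  p0 = rec X. b.(0 + X) + (0 + 0 + (0 + 0)) ⊢ -b-> p1
  p1 = 0 + (rec X. b.(0 + X) + (0 + 0 + (0 + 0))) ⊢ -b-> p1
Q's transition system — 2 states:
  q0 = rec X. d.(0 + X) + (0 + 0 + (0 + 0)) ⊢ -d-> q1
  q1 = 0 + (rec X. d.(0 + X) + (0 + 0 + (0 + 0))) ⊢ -d-> q1
Trace ⟨b⟩ through P, begin at {p0}:
  after b @ step 1: {p1}
  ✓ P
Trace ⟨b⟩ through Q, begin at {q0}:
  after b @ step 1: ∅ (Q stuck)

b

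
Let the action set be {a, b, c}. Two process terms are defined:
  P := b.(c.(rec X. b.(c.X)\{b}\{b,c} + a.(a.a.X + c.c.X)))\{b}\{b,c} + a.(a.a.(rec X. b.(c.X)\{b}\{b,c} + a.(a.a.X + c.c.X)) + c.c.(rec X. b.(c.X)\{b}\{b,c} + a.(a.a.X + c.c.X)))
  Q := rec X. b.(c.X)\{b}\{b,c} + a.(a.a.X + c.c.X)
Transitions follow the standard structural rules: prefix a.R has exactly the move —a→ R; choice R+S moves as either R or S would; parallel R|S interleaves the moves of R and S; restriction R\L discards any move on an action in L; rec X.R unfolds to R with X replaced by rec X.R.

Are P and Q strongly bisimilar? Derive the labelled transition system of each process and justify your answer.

Reachable graph of P (6 states):
  m0 = b.(c.(rec X. b.(c.X)\{b}\{b,c} + a.(a.a.X + c.c.X)))\{b}\{b,c} + a.(a.a.(rec X. b.(c.X)\{b}\{b,c} + a.(a.a.X + c.c.X)) + c.c.(rec X. b.(c.X)\{b}\{b,c} + a.(a.a.X + c.c.X))) → —a→ m1, —b→ m2
  m1 = a.a.(rec X. b.(c.X)\{b}\{b,c} + a.(a.a.X + c.c.X)) + c.c.(rec X. b.(c.X)\{b}\{b,c} + a.(a.a.X + c.c.X)) → —a→ m3, —c→ m4
  m2 = (c.(rec X. b.(c.X)\{b}\{b,c} + a.(a.a.X + c.c.X)))\{b}\{b,c} → ∅
  m3 = a.(rec X. b.(c.X)\{b}\{b,c} + a.(a.a.X + c.c.X)) → —a→ m5
  m4 = c.(rec X. b.(c.X)\{b}\{b,c} + a.(a.a.X + c.c.X)) → —c→ m5
  m5 = rec X. b.(c.X)\{b}\{b,c} + a.(a.a.X + c.c.X) → —a→ m1, —b→ m2
Reachable graph of Q (5 states):
  n0 = rec X. b.(c.X)\{b}\{b,c} + a.(a.a.X + c.c.X) → —a→ n1, —b→ n2
  n1 = a.a.(rec X. b.(c.X)\{b}\{b,c} + a.(a.a.X + c.c.X)) + c.c.(rec X. b.(c.X)\{b}\{b,c} + a.(a.a.X + c.c.X)) → —a→ n3, —c→ n4
  n2 = (c.(rec X. b.(c.X)\{b}\{b,c} + a.(a.a.X + c.c.X)))\{b}\{b,c} → ∅
  n3 = a.(rec X. b.(c.X)\{b}\{b,c} + a.(a.a.X + c.c.X)) → —a→ n0
  n4 = c.(rec X. b.(c.X)\{b}\{b,c} + a.(a.a.X + c.c.X)) → —c→ n0
Partition-refinement fixed point:
  B0 = {m0, m5, n0}
  B1 = {m1, n1}
  B2 = {m4, n4}
  B3 = {m2, n2}
  B4 = {m3, n3}
m0 ∈ B0, n0 ∈ B0 → same block

bisimilar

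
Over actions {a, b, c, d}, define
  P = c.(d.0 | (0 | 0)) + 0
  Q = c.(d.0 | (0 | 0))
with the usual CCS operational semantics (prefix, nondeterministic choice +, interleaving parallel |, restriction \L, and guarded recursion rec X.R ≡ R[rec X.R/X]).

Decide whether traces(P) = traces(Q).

Reachable graph of P (3 states):
  m0 = c.(d.0 | (0 | 0)) + 0 has moves —c→ m1
  m1 = d.0 | (0 | 0) has moves —d→ m2
  m2 = 0 | (0 | 0) has moves ·
Reachable graph of Q (3 states):
  n0 = c.(d.0 | (0 | 0)) has moves —c→ n1
  n1 = d.0 | (0 | 0) has moves —d→ n2
  n2 = 0 | (0 | 0) has moves ·
Bisimilarity quotient blocks:
  B0 = {m0, n0}
  B1 = {m1, n1}
  B2 = {m2, n2}
m0 ∈ B0, n0 ∈ B0 → same block
Bisimilar ⇒ trace-equivalent.

YES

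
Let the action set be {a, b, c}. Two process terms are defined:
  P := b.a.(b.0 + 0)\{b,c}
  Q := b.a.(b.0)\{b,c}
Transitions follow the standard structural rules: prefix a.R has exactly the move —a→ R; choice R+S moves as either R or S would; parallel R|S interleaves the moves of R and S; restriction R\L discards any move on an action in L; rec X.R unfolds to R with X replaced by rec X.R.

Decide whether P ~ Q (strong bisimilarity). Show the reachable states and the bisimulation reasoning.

P's transition system — 3 states:
  p0 = b.a.(b.0 + 0)\{b,c} has moves -b-> p1
  p1 = a.(b.0 + 0)\{b,c} has moves -a-> p2
  p2 = (b.0 + 0)\{b,c} has moves ∅
Q's transition system — 3 states:
  q0 = b.a.(b.0)\{b,c} has moves -b-> q1
  q1 = a.(b.0)\{b,c} has moves -a-> q2
  q2 = (b.0)\{b,c} has moves ∅
Partition-refinement fixed point:
  B0 = {p0, q0}
  B1 = {p1, q1}
  B2 = {p2, q2}
p0 ∈ B0, q0 ∈ B0 → same block

P ~ Q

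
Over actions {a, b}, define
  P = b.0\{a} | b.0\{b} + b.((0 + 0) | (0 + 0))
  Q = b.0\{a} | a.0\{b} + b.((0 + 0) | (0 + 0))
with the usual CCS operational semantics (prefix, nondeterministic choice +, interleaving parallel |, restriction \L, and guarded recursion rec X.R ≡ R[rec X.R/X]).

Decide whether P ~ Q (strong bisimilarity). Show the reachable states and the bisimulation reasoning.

LTS(P): 5 reachable states
  s0 = b.0\{a} | b.0\{b} + b.((0 + 0) | (0 + 0)) → -b-> s1, -b-> s2, -b-> s3
  s1 = (0 + 0) | (0 + 0) → deadlocked
  s2 = 0\{a} | b.0\{b} → -b-> s4
  s3 = b.0\{a} | 0\{b} → -b-> s4
  s4 = 0\{a} | 0\{b} → deadlocked
LTS(Q): 5 reachable states
  t0 = b.0\{a} | a.0\{b} + b.((0 + 0) | (0 + 0)) → -a-> t1, -b-> t2, -b-> t3
  t1 = b.0\{a} | 0\{b} → -b-> t4
  t2 = (0 + 0) | (0 + 0) → deadlocked
  t3 = 0\{a} | a.0\{b} → -a-> t4
  t4 = 0\{a} | 0\{b} → deadlocked
Partition-refinement fixed point:
  B0 = {s0}
  B1 = {s2, s3, t1}
  B2 = {s1, s4, t2, t4}
  B3 = {t0}
  B4 = {t3}
s0 ∈ B0, t0 ∈ B3 → different blocks

P ≁ Q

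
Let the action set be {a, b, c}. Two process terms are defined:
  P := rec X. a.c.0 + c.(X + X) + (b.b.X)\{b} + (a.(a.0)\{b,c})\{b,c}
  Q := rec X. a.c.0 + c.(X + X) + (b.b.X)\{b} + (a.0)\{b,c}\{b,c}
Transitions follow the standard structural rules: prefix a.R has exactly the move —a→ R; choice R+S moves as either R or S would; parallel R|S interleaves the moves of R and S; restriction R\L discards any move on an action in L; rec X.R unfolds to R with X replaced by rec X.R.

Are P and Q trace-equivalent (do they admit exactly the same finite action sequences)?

trace-distinct — witness ⟨aa⟩

Reachable graph of P (6 states):
  p0 = rec X. a.c.0 + c.(X + X) + (b.b.X)\{b} + (a.(a.0)\{b,c})\{b,c} :: --a--▸ p1, --a--▸ p2, --c--▸ p3
  p1 = (a.0)\{b,c}\{b,c} :: --a--▸ p4
  p2 = c.0 :: --c--▸ p5
  p3 = (rec X. a.c.0 + c.(X + X) + (b.b.X)\{b} + (a.(a.0)\{b,c})\{b,c}) + (rec X. a.c.0 + c.(X + X) + (b.b.X)\{b} + (a.(a.0)\{b,c})\{b,c}) :: --a--▸ p1, --a--▸ p2, --c--▸ p3
  p4 = 0\{b,c}\{b,c} :: ·
  p5 = 0 :: ·
Reachable graph of Q (5 states):
  q0 = rec X. a.c.0 + c.(X + X) + (b.b.X)\{b} + (a.0)\{b,c}\{b,c} :: --a--▸ q1, --a--▸ q2, --c--▸ q3
  q1 = 0\{b,c}\{b,c} :: ·
  q2 = c.0 :: --c--▸ q4
  q3 = (rec X. a.c.0 + c.(X + X) + (b.b.X)\{b} + (a.0)\{b,c}\{b,c}) + (rec X. a.c.0 + c.(X + X) + (b.b.X)\{b} + (a.0)\{b,c}\{b,c}) :: --a--▸ q1, --a--▸ q2, --c--▸ q3
  q4 = 0 :: ·
Run σ = ⟨aa⟩ on P: start {p0}
  step 1 (a): {p1, p2}
  step 2 (a): {p4}
  P completes σ.
Run σ = ⟨aa⟩ on Q: start {q0}
  step 1 (a): {q1, q2}
  step 2 (a): no successor for Q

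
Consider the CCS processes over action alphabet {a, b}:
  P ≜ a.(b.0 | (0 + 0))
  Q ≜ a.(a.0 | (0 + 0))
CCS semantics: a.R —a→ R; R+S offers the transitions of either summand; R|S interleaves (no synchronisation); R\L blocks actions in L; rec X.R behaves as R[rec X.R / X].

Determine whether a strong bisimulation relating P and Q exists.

LTS(P): 3 reachable states
  u0 = a.(b.0 | (0 + 0)) has moves -a-> u1
  u1 = b.0 | (0 + 0) has moves -b-> u2
  u2 = 0 | (0 + 0) has moves (no moves)
LTS(Q): 3 reachable states
  v0 = a.(a.0 | (0 + 0)) has moves -a-> v1
  v1 = a.0 | (0 + 0) has moves -a-> v2
  v2 = 0 | (0 + 0) has moves (no moves)
Coarsest stable partition (strong bisimilarity classes):
  B0 = {u0}
  B1 = {u1}
  B2 = {u2, v2}
  B3 = {v0}
  B4 = {v1}
u0 ∈ B0, v0 ∈ B3 → different blocks

not bisimilar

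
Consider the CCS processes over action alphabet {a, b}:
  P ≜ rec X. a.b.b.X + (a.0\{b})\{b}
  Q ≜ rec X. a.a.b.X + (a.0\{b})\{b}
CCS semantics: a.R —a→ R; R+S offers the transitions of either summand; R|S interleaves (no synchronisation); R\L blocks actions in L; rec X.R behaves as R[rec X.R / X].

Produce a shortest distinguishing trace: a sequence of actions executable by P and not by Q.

Reachable graph of P (4 states):
  u0 = rec X. a.b.b.X + (a.0\{b})\{b} | ··a··> u1, ··a··> u2
  u1 = 0\{b}\{b} | (no moves)
  u2 = b.b.(rec X. a.b.b.X + (a.0\{b})\{b}) | ··b··> u3
  u3 = b.(rec X. a.b.b.X + (a.0\{b})\{b}) | ··b··> u0
Reachable graph of Q (4 states):
  v0 = rec X. a.a.b.X + (a.0\{b})\{b} | ··a··> v1, ··a··> v2
  v1 = 0\{b}\{b} | (no moves)
  v2 = a.b.(rec X. a.a.b.X + (a.0\{b})\{b}) | ··a··> v3
  v3 = b.(rec X. a.a.b.X + (a.0\{b})\{b}) | ··b··> v0
Trace ⟨ab⟩ through P, begin at {u0}:
  step 1 (a): {u1, u2}
  step 2 (b): {u3}
  P completes σ.
Trace ⟨ab⟩ through Q, begin at {v0}:
  step 1 (a): {v1, v2}
  step 2 (b): ∅ (Q stuck)

ab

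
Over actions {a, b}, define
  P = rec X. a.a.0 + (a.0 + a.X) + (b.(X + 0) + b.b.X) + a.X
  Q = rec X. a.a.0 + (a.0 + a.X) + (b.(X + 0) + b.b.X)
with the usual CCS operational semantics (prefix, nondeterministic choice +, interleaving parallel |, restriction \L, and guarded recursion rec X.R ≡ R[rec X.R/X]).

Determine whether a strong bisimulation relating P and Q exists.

LTS(P): 5 reachable states
  m0 = rec X. a.a.0 + (a.0 + a.X) + (b.(X + 0) + b.b.X) + a.X | -a-> m0, -a-> m1, -a-> m2, -b-> m3, -b-> m4
  m1 = 0 | (no moves)
  m2 = a.0 | -a-> m1
  m3 = (rec X. a.a.0 + (a.0 + a.X) + (b.(X + 0) + b.b.X) + a.X) + 0 | -a-> m0, -a-> m1, -a-> m2, -b-> m3, -b-> m4
  m4 = b.(rec X. a.a.0 + (a.0 + a.X) + (b.(X + 0) + b.b.X) + a.X) | -b-> m0
LTS(Q): 5 reachable states
  n0 = rec X. a.a.0 + (a.0 + a.X) + (b.(X + 0) + b.b.X) | -a-> n0, -a-> n1, -a-> n2, -b-> n3, -b-> n4
  n1 = 0 | (no moves)
  n2 = a.0 | -a-> n1
  n3 = (rec X. a.a.0 + (a.0 + a.X) + (b.(X + 0) + b.b.X)) + 0 | -a-> n0, -a-> n1, -a-> n2, -b-> n3, -b-> n4
  n4 = b.(rec X. a.a.0 + (a.0 + a.X) + (b.(X + 0) + b.b.X)) | -b-> n0
Coarsest stable partition (strong bisimilarity classes):
  B0 = {m0, m3, n0, n3}
  B1 = {m1, n1}
  B2 = {m2, n2}
  B3 = {m4, n4}
m0 ∈ B0, n0 ∈ B0 → same block

P ~ Q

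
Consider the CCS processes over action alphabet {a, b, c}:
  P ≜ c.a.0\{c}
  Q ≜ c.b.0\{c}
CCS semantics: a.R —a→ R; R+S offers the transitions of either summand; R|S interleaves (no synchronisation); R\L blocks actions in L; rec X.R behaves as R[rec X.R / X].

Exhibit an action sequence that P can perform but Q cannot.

ca

Reachable graph of P (3 states):
  s0 = c.a.0\{c} has moves =c=> s1
  s1 = a.0\{c} has moves =a=> s2
  s2 = 0\{c} has moves stopped
Reachable graph of Q (3 states):
  t0 = c.b.0\{c} has moves =c=> t1
  t1 = b.0\{c} has moves =b=> t2
  t2 = 0\{c} has moves stopped
Run σ = ⟨ca⟩ on P: start {s0}
  [1] c ⇒ {s1}
  [2] a ⇒ {s2}
  ✓ P
Run σ = ⟨ca⟩ on Q: start {t0}
  [1] c ⇒ {t1}
  [2] a ⇒ no successor for Q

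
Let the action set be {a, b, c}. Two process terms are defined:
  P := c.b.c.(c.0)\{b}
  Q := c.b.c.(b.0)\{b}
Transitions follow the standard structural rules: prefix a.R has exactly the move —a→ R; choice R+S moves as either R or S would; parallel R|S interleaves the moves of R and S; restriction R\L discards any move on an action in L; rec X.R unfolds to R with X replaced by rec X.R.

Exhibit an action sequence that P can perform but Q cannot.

cbcc

P's transition system — 5 states:
  u0 = c.b.c.(c.0)\{b} → ··c··> u1
  u1 = b.c.(c.0)\{b} → ··b··> u2
  u2 = c.(c.0)\{b} → ··c··> u3
  u3 = (c.0)\{b} → ··c··> u4
  u4 = 0\{b} → ∅
Q's transition system — 4 states:
  v0 = c.b.c.(b.0)\{b} → ··c··> v1
  v1 = b.c.(b.0)\{b} → ··b··> v2
  v2 = c.(b.0)\{b} → ··c··> v3
  v3 = (b.0)\{b} → ∅
Run σ = ⟨cbcc⟩ on P: start {u0}
  step 1 (c): {u1}
  step 2 (b): {u2}
  step 3 (c): {u3}
  step 4 (c): {u4}
  P completes σ.
Run σ = ⟨cbcc⟩ on Q: start {v0}
  step 1 (c): {v1}
  step 2 (b): {v2}
  step 3 (c): {v3}
  step 4 (c): ∅  — Q cannot continue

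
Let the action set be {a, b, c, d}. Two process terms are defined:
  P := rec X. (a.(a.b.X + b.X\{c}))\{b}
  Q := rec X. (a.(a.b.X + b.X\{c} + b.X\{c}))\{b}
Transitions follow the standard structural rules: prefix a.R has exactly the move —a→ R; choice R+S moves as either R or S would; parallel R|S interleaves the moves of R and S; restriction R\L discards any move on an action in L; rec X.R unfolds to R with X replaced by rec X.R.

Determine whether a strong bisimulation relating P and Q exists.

P's transition system — 3 states:
  u0 = rec X. (a.(a.b.X + b.X\{c}))\{b} → --a--▸ u1
  u1 = (a.b.(rec X. (a.(a.b.X + b.X\{c}))\{b}) + b.(rec X. (a.(a.b.X + b.X\{c}))\{b})\{c})\{b} → --a--▸ u2
  u2 = (b.(rec X. (a.(a.b.X + b.X\{c}))\{b}))\{b} → stopped
Q's transition system — 3 states:
  v0 = rec X. (a.(a.b.X + b.X\{c} + b.X\{c}))\{b} → --a--▸ v1
  v1 = (a.b.(rec X. (a.(a.b.X + b.X\{c} + b.X\{c}))\{b}) + b.(rec X. (a.(a.b.X + b.X\{c} + b.X\{c}))\{b})\{c} + b.(rec X. (a.(a.b.X + b.X\{c} + b.X\{c}))\{b})\{c})\{b} → --a--▸ v2
  v2 = (b.(rec X. (a.(a.b.X + b.X\{c} + b.X\{c}))\{b}))\{b} → stopped
Coarsest stable partition (strong bisimilarity classes):
  B0 = {u0, v0}
  B1 = {u1, v1}
  B2 = {u2, v2}
u0 ∈ B0, v0 ∈ B0 → same block

bisimilar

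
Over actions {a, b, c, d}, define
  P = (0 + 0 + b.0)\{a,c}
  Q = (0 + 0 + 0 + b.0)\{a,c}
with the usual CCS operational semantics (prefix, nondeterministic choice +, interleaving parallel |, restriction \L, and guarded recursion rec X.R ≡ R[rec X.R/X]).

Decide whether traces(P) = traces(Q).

LTS(P): 2 reachable states
  u0 = (0 + 0 + b.0)\{a,c} :: =b=> u1
  u1 = 0\{a,c} :: ·
LTS(Q): 2 reachable states
  v0 = (0 + 0 + 0 + b.0)\{a,c} :: =b=> v1
  v1 = 0\{a,c} :: ·
Partition-refinement fixed point:
  B0 = {u0, v0}
  B1 = {u1, v1}
u0 ∈ B0, v0 ∈ B0 → same block
Bisimilar ⇒ trace-equivalent.

YES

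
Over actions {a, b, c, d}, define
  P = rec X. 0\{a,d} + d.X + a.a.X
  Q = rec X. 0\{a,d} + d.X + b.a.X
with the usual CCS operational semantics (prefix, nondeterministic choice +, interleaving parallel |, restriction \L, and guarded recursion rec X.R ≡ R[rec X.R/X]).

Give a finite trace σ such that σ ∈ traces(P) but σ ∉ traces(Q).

a

P's transition system — 2 states:
  p0 = rec X. 0\{a,d} + d.X + a.a.X ⊢ ··a··> p1, ··d··> p0
  p1 = a.(rec X. 0\{a,d} + d.X + a.a.X) ⊢ ··a··> p0
Q's transition system — 2 states:
  q0 = rec X. 0\{a,d} + d.X + b.a.X ⊢ ··b··> q1, ··d··> q0
  q1 = a.(rec X. 0\{a,d} + d.X + b.a.X) ⊢ ··a··> q0
Run σ = ⟨a⟩ on P: start {p0}
  after a @ step 1: {p1}
  — P admits the full trace.
Run σ = ⟨a⟩ on Q: start {q0}
  after a @ step 1: no successor for Q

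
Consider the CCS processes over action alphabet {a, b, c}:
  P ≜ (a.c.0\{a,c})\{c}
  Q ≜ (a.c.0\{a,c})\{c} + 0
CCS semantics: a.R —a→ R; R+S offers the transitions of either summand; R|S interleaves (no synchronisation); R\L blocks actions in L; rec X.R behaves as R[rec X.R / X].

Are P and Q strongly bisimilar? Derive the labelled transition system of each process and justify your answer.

Reachable graph of P (2 states):
  s0 = (a.c.0\{a,c})\{c} :: —a→ s1
  s1 = (c.0\{a,c})\{c} :: stopped
Reachable graph of Q (2 states):
  t0 = (a.c.0\{a,c})\{c} + 0 :: —a→ t1
  t1 = (c.0\{a,c})\{c} :: stopped
Coarsest stable partition (strong bisimilarity classes):
  B0 = {s0, t0}
  B1 = {s1, t1}
s0 ∈ B0, t0 ∈ B0 → same block

bisimilar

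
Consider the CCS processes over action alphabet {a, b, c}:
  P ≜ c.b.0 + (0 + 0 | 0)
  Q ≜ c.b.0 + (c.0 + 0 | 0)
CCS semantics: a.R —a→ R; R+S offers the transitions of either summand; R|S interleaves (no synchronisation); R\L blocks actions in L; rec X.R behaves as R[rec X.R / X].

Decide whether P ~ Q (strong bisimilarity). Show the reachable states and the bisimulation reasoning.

P ≁ Q

P's transition system — 3 states:
  u0 = c.b.0 + (0 + 0 | 0) ⊢ =c=> u1
  u1 = b.0 ⊢ =b=> u2
  u2 = 0 ⊢ ∅
Q's transition system — 3 states:
  v0 = c.b.0 + (c.0 + 0 | 0) ⊢ =c=> v1, =c=> v2
  v1 = 0 ⊢ ∅
  v2 = b.0 ⊢ =b=> v1
Coarsest stable partition (strong bisimilarity classes):
  B0 = {u0}
  B1 = {u1, v2}
  B2 = {u2, v1}
  B3 = {v0}
u0 ∈ B0, v0 ∈ B3 → different blocks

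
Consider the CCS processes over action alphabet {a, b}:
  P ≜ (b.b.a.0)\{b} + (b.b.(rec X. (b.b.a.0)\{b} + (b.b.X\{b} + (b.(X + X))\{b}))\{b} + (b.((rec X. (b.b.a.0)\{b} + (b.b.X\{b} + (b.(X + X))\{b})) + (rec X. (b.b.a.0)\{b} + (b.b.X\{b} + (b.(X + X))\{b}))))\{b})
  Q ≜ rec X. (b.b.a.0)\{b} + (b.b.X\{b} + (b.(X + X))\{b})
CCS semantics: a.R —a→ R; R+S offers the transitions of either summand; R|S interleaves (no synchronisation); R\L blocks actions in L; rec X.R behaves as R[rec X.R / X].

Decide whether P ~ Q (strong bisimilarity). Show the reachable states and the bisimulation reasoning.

LTS(P): 3 reachable states
  s0 = (b.b.a.0)\{b} + (b.b.(rec X. (b.b.a.0)\{b} + (b.b.X\{b} + (b.(X + X))\{b}))\{b} + (b.((rec X. (b.b.a.0)\{b} + (b.b.X\{b} + (b.(X + X))\{b})) + (rec X. (b.b.a.0)\{b} + (b.b.X\{b} + (b.(X + X))\{b}))))\{b}) :: —b→ s1
  s1 = b.(rec X. (b.b.a.0)\{b} + (b.b.X\{b} + (b.(X + X))\{b}))\{b} :: —b→ s2
  s2 = (rec X. (b.b.a.0)\{b} + (b.b.X\{b} + (b.(X + X))\{b}))\{b} :: ·
LTS(Q): 3 reachable states
  t0 = rec X. (b.b.a.0)\{b} + (b.b.X\{b} + (b.(X + X))\{b}) :: —b→ t1
  t1 = b.(rec X. (b.b.a.0)\{b} + (b.b.X\{b} + (b.(X + X))\{b}))\{b} :: —b→ t2
  t2 = (rec X. (b.b.a.0)\{b} + (b.b.X\{b} + (b.(X + X))\{b}))\{b} :: ·
Partition-refinement fixed point:
  B0 = {s0, t0}
  B1 = {s1, t1}
  B2 = {s2, t2}
s0 ∈ B0, t0 ∈ B0 → same block

bisimilar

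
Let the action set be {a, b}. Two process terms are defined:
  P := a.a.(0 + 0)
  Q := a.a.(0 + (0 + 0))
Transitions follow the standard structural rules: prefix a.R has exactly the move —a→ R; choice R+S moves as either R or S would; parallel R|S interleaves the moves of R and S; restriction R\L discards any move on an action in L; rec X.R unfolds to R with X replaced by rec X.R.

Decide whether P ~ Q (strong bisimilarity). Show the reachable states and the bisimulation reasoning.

Reachable graph of P (3 states):
  u0 = a.a.(0 + 0) | -a-> u1
  u1 = a.(0 + 0) | -a-> u2
  u2 = 0 + 0 | ∅
Reachable graph of Q (3 states):
  v0 = a.a.(0 + (0 + 0)) | -a-> v1
  v1 = a.(0 + (0 + 0)) | -a-> v2
  v2 = 0 + (0 + 0) | ∅
Bisimilarity quotient blocks:
  B0 = {u0, v0}
  B1 = {u1, v1}
  B2 = {u2, v2}
u0 ∈ B0, v0 ∈ B0 → same block

bisimilar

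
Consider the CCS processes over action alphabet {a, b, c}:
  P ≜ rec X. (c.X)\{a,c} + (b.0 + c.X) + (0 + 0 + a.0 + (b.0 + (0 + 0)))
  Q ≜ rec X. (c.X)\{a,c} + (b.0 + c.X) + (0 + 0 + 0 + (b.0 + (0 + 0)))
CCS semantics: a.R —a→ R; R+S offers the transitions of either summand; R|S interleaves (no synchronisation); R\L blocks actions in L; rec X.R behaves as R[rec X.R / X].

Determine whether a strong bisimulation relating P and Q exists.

LTS(P): 2 reachable states
  p0 = rec X. (c.X)\{a,c} + (b.0 + c.X) + (0 + 0 + a.0 + (b.0 + (0 + 0))) → --a--▸ p1, --b--▸ p1, --c--▸ p0
  p1 = 0 → ∅
LTS(Q): 2 reachable states
  q0 = rec X. (c.X)\{a,c} + (b.0 + c.X) + (0 + 0 + 0 + (b.0 + (0 + 0))) → --b--▸ q1, --c--▸ q0
  q1 = 0 → ∅
Coarsest stable partition (strong bisimilarity classes):
  B0 = {p0}
  B1 = {p1, q1}
  B2 = {q0}
p0 ∈ B0, q0 ∈ B2 → different blocks

P ≁ Q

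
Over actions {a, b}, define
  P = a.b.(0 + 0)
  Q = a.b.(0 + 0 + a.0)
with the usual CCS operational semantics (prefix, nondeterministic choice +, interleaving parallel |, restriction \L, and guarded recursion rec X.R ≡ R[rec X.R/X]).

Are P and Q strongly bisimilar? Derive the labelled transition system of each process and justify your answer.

LTS(P): 3 reachable states
  p0 = a.b.(0 + 0) | —a→ p1
  p1 = b.(0 + 0) | —b→ p2
  p2 = 0 + 0 | ∅
LTS(Q): 4 reachable states
  q0 = a.b.(0 + 0 + a.0) | —a→ q1
  q1 = b.(0 + 0 + a.0) | —b→ q2
  q2 = 0 + 0 + a.0 | —a→ q3
  q3 = 0 | ∅
Bisimilarity quotient blocks:
  B0 = {p0}
  B1 = {p1}
  B2 = {p2, q3}
  B3 = {q0}
  B4 = {q1}
  B5 = {q2}
p0 ∈ B0, q0 ∈ B3 → different blocks

P ≁ Q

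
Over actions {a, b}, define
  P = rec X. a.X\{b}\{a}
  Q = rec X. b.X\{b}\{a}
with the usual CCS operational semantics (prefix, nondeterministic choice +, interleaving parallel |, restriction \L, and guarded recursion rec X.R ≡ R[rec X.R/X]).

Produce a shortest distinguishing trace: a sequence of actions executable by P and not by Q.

LTS(P): 2 reachable states
  p0 = rec X. a.X\{b}\{a} | -a-> p1
  p1 = (rec X. a.X\{b}\{a})\{b}\{a} | (no moves)
LTS(Q): 2 reachable states
  q0 = rec X. b.X\{b}\{a} | -b-> q1
  q1 = (rec X. b.X\{b}\{a})\{b}\{a} | (no moves)
Executing a from P (initial set {p0}):
  step 1 (a): {p1}
  — P admits the full trace.
Executing a from Q (initial set {q0}):
  step 1 (a): no successor for Q

a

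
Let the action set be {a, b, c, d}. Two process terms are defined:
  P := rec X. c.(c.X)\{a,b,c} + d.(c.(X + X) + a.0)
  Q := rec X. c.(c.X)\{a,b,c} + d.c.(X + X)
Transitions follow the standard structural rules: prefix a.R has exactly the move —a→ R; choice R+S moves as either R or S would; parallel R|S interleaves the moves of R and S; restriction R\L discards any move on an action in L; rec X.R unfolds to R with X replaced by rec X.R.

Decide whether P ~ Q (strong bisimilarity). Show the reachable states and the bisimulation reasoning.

not bisimilar

P's transition system — 5 states:
  p0 = rec X. c.(c.X)\{a,b,c} + d.(c.(X + X) + a.0) | ··c··> p1, ··d··> p2
  p1 = (c.(rec X. c.(c.X)\{a,b,c} + d.(c.(X + X) + a.0)))\{a,b,c} | stopped
  p2 = c.((rec X. c.(c.X)\{a,b,c} + d.(c.(X + X) + a.0)) + (rec X. c.(c.X)\{a,b,c} + d.(c.(X + X) + a.0))) + a.0 | ··a··> p3, ··c··> p4
  p3 = 0 | stopped
  p4 = (rec X. c.(c.X)\{a,b,c} + d.(c.(X + X) + a.0)) + (rec X. c.(c.X)\{a,b,c} + d.(c.(X + X) + a.0)) | ··c··> p1, ··d··> p2
Q's transition system — 4 states:
  q0 = rec X. c.(c.X)\{a,b,c} + d.c.(X + X) | ··c··> q1, ··d··> q2
  q1 = (c.(rec X. c.(c.X)\{a,b,c} + d.c.(X + X)))\{a,b,c} | stopped
  q2 = c.((rec X. c.(c.X)\{a,b,c} + d.c.(X + X)) + (rec X. c.(c.X)\{a,b,c} + d.c.(X + X))) | ··c··> q3
  q3 = (rec X. c.(c.X)\{a,b,c} + d.c.(X + X)) + (rec X. c.(c.X)\{a,b,c} + d.c.(X + X)) | ··c··> q1, ··d··> q2
Coarsest stable partition (strong bisimilarity classes):
  B0 = {p0, p4}
  B1 = {p2}
  B2 = {p1, p3, q1}
  B3 = {q0, q3}
  B4 = {q2}
p0 ∈ B0, q0 ∈ B3 → different blocks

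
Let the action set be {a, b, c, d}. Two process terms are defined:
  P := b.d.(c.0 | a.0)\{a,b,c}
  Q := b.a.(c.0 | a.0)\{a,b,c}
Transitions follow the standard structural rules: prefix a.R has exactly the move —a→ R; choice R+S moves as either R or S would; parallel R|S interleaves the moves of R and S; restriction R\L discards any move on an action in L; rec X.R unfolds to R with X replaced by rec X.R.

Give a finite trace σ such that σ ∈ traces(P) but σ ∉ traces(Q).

LTS(P): 3 reachable states
  p0 = b.d.(c.0 | a.0)\{a,b,c} ⊢ ··b··> p1
  p1 = d.(c.0 | a.0)\{a,b,c} ⊢ ··d··> p2
  p2 = (c.0 | a.0)\{a,b,c} ⊢ ∅
LTS(Q): 3 reachable states
  q0 = b.a.(c.0 | a.0)\{a,b,c} ⊢ ··b··> q1
  q1 = a.(c.0 | a.0)\{a,b,c} ⊢ ··a··> q2
  q2 = (c.0 | a.0)\{a,b,c} ⊢ ∅
Run σ = ⟨bd⟩ on P: start {p0}
  [1] b ⇒ {p1}
  [2] d ⇒ {p2}
  ✓ P
Run σ = ⟨bd⟩ on Q: start {q0}
  [1] b ⇒ {q1}
  [2] d ⇒ no successor for Q

bd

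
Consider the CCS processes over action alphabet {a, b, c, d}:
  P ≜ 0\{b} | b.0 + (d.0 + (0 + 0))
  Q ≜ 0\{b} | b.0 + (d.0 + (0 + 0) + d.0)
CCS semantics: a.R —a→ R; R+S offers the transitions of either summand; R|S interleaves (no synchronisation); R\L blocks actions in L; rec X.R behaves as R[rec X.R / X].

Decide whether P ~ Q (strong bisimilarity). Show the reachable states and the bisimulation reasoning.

LTS(P): 3 reachable states
  p0 = 0\{b} | b.0 + (d.0 + (0 + 0)) :: ··b··> p1, ··d··> p2
  p1 = 0\{b} | 0 :: stopped
  p2 = 0 :: stopped
LTS(Q): 3 reachable states
  q0 = 0\{b} | b.0 + (d.0 + (0 + 0) + d.0) :: ··b··> q1, ··d··> q2
  q1 = 0\{b} | 0 :: stopped
  q2 = 0 :: stopped
Bisimilarity quotient blocks:
  B0 = {p0, q0}
  B1 = {p1, p2, q1, q2}
p0 ∈ B0, q0 ∈ B0 → same block

P ~ Q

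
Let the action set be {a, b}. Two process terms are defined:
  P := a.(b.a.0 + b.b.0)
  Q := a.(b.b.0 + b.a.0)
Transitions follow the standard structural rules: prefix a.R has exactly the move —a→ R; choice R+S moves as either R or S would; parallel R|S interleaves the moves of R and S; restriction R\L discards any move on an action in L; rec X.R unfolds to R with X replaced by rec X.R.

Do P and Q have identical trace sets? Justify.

traces(P) = traces(Q)

LTS(P): 5 reachable states
  u0 = a.(b.a.0 + b.b.0) → =a=> u1
  u1 = b.a.0 + b.b.0 → =b=> u2, =b=> u3
  u2 = a.0 → =a=> u4
  u3 = b.0 → =b=> u4
  u4 = 0 → ·
LTS(Q): 5 reachable states
  v0 = a.(b.b.0 + b.a.0) → =a=> v1
  v1 = b.b.0 + b.a.0 → =b=> v2, =b=> v3
  v2 = a.0 → =a=> v4
  v3 = b.0 → =b=> v4
  v4 = 0 → ·
Partition-refinement fixed point:
  B0 = {u0, v0}
  B1 = {u1, v1}
  B2 = {u2, v2}
  B3 = {u4, v4}
  B4 = {u3, v3}
u0 ∈ B0, v0 ∈ B0 → same block
Bisimilar ⇒ trace-equivalent.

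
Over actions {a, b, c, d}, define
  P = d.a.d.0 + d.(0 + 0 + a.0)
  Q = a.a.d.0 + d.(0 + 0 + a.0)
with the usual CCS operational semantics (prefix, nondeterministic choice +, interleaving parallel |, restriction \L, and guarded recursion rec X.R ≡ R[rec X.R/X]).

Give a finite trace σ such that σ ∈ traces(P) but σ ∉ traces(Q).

dad

Reachable graph of P (5 states):
  s0 = d.a.d.0 + d.(0 + 0 + a.0) | ··d··> s1, ··d··> s2
  s1 = 0 + 0 + a.0 | ··a··> s3
  s2 = a.d.0 | ··a··> s4
  s3 = 0 | stopped
  s4 = d.0 | ··d··> s3
Reachable graph of Q (5 states):
  t0 = a.a.d.0 + d.(0 + 0 + a.0) | ··a··> t1, ··d··> t2
  t1 = a.d.0 | ··a··> t3
  t2 = 0 + 0 + a.0 | ··a··> t4
  t3 = d.0 | ··d··> t4
  t4 = 0 | stopped
Trace ⟨dad⟩ through P, begin at {s0}:
  [1] d ⇒ {s1, s2}
  [2] a ⇒ {s3, s4}
  [3] d ⇒ {s3}
  — P admits the full trace.
Trace ⟨dad⟩ through Q, begin at {t0}:
  [1] d ⇒ {t2}
  [2] a ⇒ {t4}
  [3] d ⇒ ∅  — Q cannot continue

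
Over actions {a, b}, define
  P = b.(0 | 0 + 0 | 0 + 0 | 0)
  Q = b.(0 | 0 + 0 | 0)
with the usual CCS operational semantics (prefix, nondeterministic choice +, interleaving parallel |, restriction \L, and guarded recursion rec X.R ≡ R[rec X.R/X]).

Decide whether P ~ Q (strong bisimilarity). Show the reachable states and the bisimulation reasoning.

LTS(P): 2 reachable states
  m0 = b.(0 | 0 + 0 | 0 + 0 | 0) ⊢ ··b··> m1
  m1 = 0 | 0 + 0 | 0 + 0 | 0 ⊢ (no moves)
LTS(Q): 2 reachable states
  n0 = b.(0 | 0 + 0 | 0) ⊢ ··b··> n1
  n1 = 0 | 0 + 0 | 0 ⊢ (no moves)
Bisimilarity quotient blocks:
  B0 = {m0, n0}
  B1 = {m1, n1}
m0 ∈ B0, n0 ∈ B0 → same block

bisimilar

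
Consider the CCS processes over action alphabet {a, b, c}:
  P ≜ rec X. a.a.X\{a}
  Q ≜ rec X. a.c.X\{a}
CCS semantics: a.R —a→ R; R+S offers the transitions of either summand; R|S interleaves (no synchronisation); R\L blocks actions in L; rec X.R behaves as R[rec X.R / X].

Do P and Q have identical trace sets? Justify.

trace-distinct — witness ⟨aa⟩

P's transition system — 3 states:
  m0 = rec X. a.a.X\{a} → =a=> m1
  m1 = a.(rec X. a.a.X\{a})\{a} → =a=> m2
  m2 = (rec X. a.a.X\{a})\{a} → ·
Q's transition system — 3 states:
  n0 = rec X. a.c.X\{a} → =a=> n1
  n1 = c.(rec X. a.c.X\{a})\{a} → =c=> n2
  n2 = (rec X. a.c.X\{a})\{a} → ·
Trace ⟨aa⟩ through P, begin at {m0}:
  step 1 (a): {m1}
  step 2 (a): {m2}
  ✓ P
Trace ⟨aa⟩ through Q, begin at {n0}:
  step 1 (a): {n1}
  step 2 (a): ∅  — Q cannot continue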